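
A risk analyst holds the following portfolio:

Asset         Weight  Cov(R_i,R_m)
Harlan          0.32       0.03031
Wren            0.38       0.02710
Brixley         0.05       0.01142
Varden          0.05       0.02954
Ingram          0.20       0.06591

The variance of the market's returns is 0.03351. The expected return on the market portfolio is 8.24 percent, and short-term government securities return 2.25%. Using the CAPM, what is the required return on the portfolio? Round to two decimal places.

β_Harlan = 0.03031 / 0.03351 = 0.9045
β_Wren = 0.02710 / 0.03351 = 0.8087
β_Brixley = 0.01142 / 0.03351 = 0.3408
β_Varden = 0.02954 / 0.03351 = 0.8815
β_Ingram = 0.06591 / 0.03351 = 1.9669
β_P = Σ w_i β_i = 0.32×0.9045 + 0.38×0.8087 + 0.05×0.3408 + 0.05×0.8815 + 0.20×1.9669 = 1.0512
MRP = 8.24% − 2.25% = 5.99%
E(R_P) = R_f + β_P × MRP = 2.25% + 1.0512 × 5.99% = 8.55%

8.55%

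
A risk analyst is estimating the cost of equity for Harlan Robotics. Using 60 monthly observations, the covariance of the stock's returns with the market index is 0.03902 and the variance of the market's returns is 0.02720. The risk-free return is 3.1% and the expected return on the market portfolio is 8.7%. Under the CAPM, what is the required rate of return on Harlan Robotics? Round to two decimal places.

β = Cov(R_i, R_m) / Var(R_m) = 0.03902 / 0.02720 = 1.4346
MRP = 8.7% − 3.1% = 5.60%
E(R) = R_f + β × MRP = 3.1% + 1.4346 × 5.6% = 11.13%

11.13%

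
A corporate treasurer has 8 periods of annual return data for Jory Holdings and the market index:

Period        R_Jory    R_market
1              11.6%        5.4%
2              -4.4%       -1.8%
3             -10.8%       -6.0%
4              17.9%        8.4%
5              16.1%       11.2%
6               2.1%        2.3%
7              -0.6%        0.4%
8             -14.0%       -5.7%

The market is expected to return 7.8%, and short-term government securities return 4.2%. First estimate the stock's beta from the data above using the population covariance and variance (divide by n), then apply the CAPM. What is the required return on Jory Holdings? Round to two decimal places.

10.94%

Mean R_i = (11.6 − 4.4 − 10.8 + 17.9 + 16.1 + 2.1 − 0.6 − 14.0) / 8 = 2.2375%
Mean R_m = (5.4 − 1.8 − 6.0 + 8.4 + 11.2 + 2.3 + 0.4 − 5.7) / 8 = 1.7750%
Σ(R_i − R̄_i)(R_m − R̄_m) = 518.6575  ⇒  Cov = 518.6575 / 8 = 64.8322
Σ(R_m − R̄_m)² = 277.1350  ⇒  Var(R_m) = 277.1350 / 8 = 34.6419
β = Cov / Var(R_m) = 64.8322 / 34.6419 = 1.8715
MRP = 7.8% − 4.2% = 3.60%
E(R) = R_f + β × MRP = 4.2% + 1.8715 × 3.6% = 10.94%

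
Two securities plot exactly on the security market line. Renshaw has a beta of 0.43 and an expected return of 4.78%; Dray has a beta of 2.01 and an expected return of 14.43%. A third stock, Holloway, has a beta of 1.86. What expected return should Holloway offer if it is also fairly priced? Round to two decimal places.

13.51%

MRP (SML slope) = (14.43% − 4.78%) / (2.01 − 0.43) = 9.65% / 1.58 = 6.1076%
R_f (intercept) = 4.78% − 0.43 × 6.1076% = 2.1537%
E(R_Holloway) = R_f + β × MRP = 2.1537% + 1.86 × 6.1076% = 13.51%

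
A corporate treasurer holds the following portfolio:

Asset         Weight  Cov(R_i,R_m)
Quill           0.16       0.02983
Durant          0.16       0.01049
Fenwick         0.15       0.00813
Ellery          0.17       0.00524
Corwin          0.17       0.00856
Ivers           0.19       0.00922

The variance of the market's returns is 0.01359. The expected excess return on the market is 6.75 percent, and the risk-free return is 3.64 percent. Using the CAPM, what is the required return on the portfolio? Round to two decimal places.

9.49%

β_Quill = 0.02983 / 0.01359 = 2.1950
β_Durant = 0.01049 / 0.01359 = 0.7719
β_Fenwick = 0.00813 / 0.01359 = 0.5982
β_Ellery = 0.00524 / 0.01359 = 0.3856
β_Corwin = 0.00856 / 0.01359 = 0.6299
β_Ivers = 0.00922 / 0.01359 = 0.6784
β_P = Σ w_i β_i = 0.16×2.1950 + 0.16×0.7719 + 0.15×0.5982 + 0.17×0.3856 + 0.17×0.6299 + 0.19×0.6784 = 0.8660
E(R_P) = R_f + β_P × MRP = 3.64% + 0.8660 × 6.75% = 9.49%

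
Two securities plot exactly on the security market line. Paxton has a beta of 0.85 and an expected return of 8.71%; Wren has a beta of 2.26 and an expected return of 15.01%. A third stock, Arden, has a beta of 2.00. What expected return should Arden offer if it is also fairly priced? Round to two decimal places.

13.85%

MRP (SML slope) = (15.01% − 8.71%) / (2.26 − 0.85) = 6.30% / 1.41 = 4.4681%
R_f (intercept) = 8.71% − 0.85 × 4.4681% = 4.9121%
E(R_Arden) = R_f + β × MRP = 4.9121% + 2.00 × 4.4681% = 13.85%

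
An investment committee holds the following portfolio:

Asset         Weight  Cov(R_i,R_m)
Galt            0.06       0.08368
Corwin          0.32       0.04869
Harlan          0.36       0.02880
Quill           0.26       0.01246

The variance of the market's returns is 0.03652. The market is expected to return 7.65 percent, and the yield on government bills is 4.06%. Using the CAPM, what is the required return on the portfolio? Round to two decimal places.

β_Galt = 0.08368 / 0.03652 = 2.2913
β_Corwin = 0.04869 / 0.03652 = 1.3332
β_Harlan = 0.02880 / 0.03652 = 0.7886
β_Quill = 0.01246 / 0.03652 = 0.3412
β_P = Σ w_i β_i = 0.06×2.2913 + 0.32×1.3332 + 0.36×0.7886 + 0.26×0.3412 = 0.9367
MRP = 7.65% − 4.06% = 3.59%
E(R_P) = R_f + β_P × MRP = 4.06% + 0.9367 × 3.59% = 7.42%

7.42%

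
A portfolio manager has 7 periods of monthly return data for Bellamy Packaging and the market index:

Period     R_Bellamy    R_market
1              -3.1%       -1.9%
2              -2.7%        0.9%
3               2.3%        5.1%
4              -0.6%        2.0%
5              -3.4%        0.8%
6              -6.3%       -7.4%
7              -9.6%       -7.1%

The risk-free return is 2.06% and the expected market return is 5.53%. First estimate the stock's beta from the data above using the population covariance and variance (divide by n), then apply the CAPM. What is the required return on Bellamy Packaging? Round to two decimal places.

Mean R_i = (-3.1 − 2.7 + 2.3 − 0.6 − 3.4 − 6.3 − 9.6) / 7 = -3.3429%
Mean R_m = (-1.9 + 0.9 + 5.1 + 2.0 + 0.8 − 7.4 − 7.1) / 7 = -1.0857%
Σ(R_i − R̄_i)(R_m − R̄_m) = 100.6443  ⇒  Cov = 100.6443 / 7 = 14.3778
Σ(R_m − R̄_m)² = 131.9886  ⇒  Var(R_m) = 131.9886 / 7 = 18.8555
β = Cov / Var(R_m) = 14.3778 / 18.8555 = 0.7625
MRP = 5.53% − 2.06% = 3.47%
E(R) = R_f + β × MRP = 2.06% + 0.7625 × 3.47% = 4.71%

4.71%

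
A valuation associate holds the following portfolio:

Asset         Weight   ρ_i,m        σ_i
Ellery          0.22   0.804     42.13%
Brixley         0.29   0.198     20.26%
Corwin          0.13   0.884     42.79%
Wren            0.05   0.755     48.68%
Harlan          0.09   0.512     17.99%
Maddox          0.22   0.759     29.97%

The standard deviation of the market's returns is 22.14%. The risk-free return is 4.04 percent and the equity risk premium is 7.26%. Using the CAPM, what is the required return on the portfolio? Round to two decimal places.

10.99%

β_Ellery = 0.804 × 42.13% / 22.14% = 1.5299
β_Brixley = 0.198 × 20.26% / 22.14% = 0.1812
β_Corwin = 0.884 × 42.79% / 22.14% = 1.7085
β_Wren = 0.755 × 48.68% / 22.14% = 1.6600
β_Harlan = 0.512 × 17.99% / 22.14% = 0.4160
β_Maddox = 0.759 × 29.97% / 22.14% = 1.0274
β_P = Σ w_i β_i = 0.22×1.5299 + 0.29×0.1812 + 0.13×1.7085 + 0.05×1.6600 + 0.09×0.4160 + 0.22×1.0274 = 0.9577
E(R_P) = R_f + β_P × MRP = 4.04% + 0.9577 × 7.26% = 10.99%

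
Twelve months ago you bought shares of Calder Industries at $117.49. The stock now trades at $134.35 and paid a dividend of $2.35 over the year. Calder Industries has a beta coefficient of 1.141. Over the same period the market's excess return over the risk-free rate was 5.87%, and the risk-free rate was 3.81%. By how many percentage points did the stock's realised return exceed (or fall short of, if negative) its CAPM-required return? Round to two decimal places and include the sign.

+5.84%

Realised HPR = (P1 + D1 − P0) / P0 = (134.35 + 2.35 − 117.49) / 117.49 = 19.21 / 117.49 = 16.3503%
CAPM required = R_f + β·MRP = 3.81% + 1.141 × 5.87% = 10.50767%
α = realised − required = 16.3503% − 10.50767% = +5.84%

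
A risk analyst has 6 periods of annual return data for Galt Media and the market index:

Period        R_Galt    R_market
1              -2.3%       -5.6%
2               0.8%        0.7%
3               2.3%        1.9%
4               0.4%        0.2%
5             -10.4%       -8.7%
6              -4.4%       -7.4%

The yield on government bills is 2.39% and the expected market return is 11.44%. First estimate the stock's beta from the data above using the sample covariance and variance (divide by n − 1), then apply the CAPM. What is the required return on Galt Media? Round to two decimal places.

Mean R_i = (-2.3 + 0.8 + 2.3 + 0.4 − 10.4 − 4.4) / 6 = -2.2667%
Mean R_m = (-5.6 + 0.7 + 1.9 + 0.2 − 8.7 − 7.4) / 6 = -3.1500%
Σ(R_i − R̄_i)(R_m − R̄_m) = 98.0900  ⇒  Cov = 98.0900 / 5 = 19.6180
Σ(R_m − R̄_m)² = 106.4150  ⇒  Var(R_m) = 106.4150 / 5 = 21.2830
β = Cov / Var(R_m) = 19.6180 / 21.2830 = 0.9218
MRP = 11.44% − 2.39% = 9.05%
E(R) = R_f + β × MRP = 2.39% + 0.9218 × 9.05% = 10.73%

10.73%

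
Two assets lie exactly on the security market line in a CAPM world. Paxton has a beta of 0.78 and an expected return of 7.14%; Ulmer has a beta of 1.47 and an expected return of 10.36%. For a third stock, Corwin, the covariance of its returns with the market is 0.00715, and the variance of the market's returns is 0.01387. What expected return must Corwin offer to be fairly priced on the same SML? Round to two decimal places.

5.91%

MRP = (10.36% − 7.14%) / (1.47 − 0.78) = 4.6667%
R_f = 7.14% − 0.78 × 4.6667% = 3.5000%
β_Corwin = Cov / Var(R_m) = 0.00715 / 0.01387 = 0.5155
E(R_Corwin) = R_f + β × MRP = 3.5000% + 0.5155 × 4.6667% = 5.91%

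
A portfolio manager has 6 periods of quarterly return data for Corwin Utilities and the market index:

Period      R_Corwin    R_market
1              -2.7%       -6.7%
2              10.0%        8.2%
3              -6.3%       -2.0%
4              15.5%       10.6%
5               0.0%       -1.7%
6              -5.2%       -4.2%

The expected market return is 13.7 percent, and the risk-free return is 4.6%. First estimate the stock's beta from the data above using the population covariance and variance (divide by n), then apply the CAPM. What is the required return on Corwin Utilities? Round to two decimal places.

15.36%

Mean R_i = (-2.7 + 10.0 − 6.3 + 15.5 + 0.0 − 5.2) / 6 = 1.8833%
Mean R_m = (-6.7 + 8.2 − 2.0 + 10.6 − 1.7 − 4.2) / 6 = 0.7000%
Σ(R_i − R̄_i)(R_m − R̄_m) = 290.9200  ⇒  Cov = 290.9200 / 6 = 48.4867
Σ(R_m − R̄_m)² = 246.0800  ⇒  Var(R_m) = 246.0800 / 6 = 41.0133
β = Cov / Var(R_m) = 48.4867 / 41.0133 = 1.1822
MRP = 13.7% − 4.6% = 9.10%
E(R) = R_f + β × MRP = 4.6% + 1.1822 × 9.1% = 15.36%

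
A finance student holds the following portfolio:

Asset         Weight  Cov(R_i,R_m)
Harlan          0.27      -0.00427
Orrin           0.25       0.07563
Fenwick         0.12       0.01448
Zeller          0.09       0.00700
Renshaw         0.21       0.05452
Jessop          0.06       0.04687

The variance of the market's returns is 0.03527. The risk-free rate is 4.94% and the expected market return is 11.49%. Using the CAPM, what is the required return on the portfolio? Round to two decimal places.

β_Harlan = -0.00427 / 0.03527 = -0.1211
β_Orrin = 0.07563 / 0.03527 = 2.1443
β_Fenwick = 0.01448 / 0.03527 = 0.4105
β_Zeller = 0.00700 / 0.03527 = 0.1985
β_Renshaw = 0.05452 / 0.03527 = 1.5458
β_Jessop = 0.04687 / 0.03527 = 1.3289
β_P = Σ w_i β_i = 0.27×-0.1211 + 0.25×2.1443 + 0.12×0.4105 + 0.09×0.1985 + 0.21×1.5458 + 0.06×1.3289 = 0.9749
MRP = 11.49% − 4.94% = 6.55%
E(R_P) = R_f + β_P × MRP = 4.94% + 0.9749 × 6.55% = 11.33%

11.33%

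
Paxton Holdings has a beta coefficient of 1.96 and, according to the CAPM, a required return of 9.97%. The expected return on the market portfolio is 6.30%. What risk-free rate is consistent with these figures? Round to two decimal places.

E(R) = R_f + β(E(R_m) − R_f) = R_f(1 − β) + β·E(R_m)
9.97% = R_f × (1 − 1.96) + 1.96 × 6.30%
9.97% = R_f × -0.96 + 12.3480%
R_f = (9.97% − 12.3480%) / -0.96 = 2.48%

2.48%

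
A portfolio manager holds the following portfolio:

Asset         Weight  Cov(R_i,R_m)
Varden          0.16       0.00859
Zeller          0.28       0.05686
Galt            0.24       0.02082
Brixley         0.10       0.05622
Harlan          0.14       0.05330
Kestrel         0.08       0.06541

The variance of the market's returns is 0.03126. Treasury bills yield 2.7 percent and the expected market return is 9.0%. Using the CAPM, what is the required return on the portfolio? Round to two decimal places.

10.88%

β_Varden = 0.00859 / 0.03126 = 0.2748
β_Zeller = 0.05686 / 0.03126 = 1.8189
β_Galt = 0.02082 / 0.03126 = 0.6660
β_Brixley = 0.05622 / 0.03126 = 1.7985
β_Harlan = 0.05330 / 0.03126 = 1.7051
β_Kestrel = 0.06541 / 0.03126 = 2.0925
β_P = Σ w_i β_i = 0.16×0.2748 + 0.28×1.8189 + 0.24×0.6660 + 0.10×1.7985 + 0.14×1.7051 + 0.08×2.0925 = 1.2991
MRP = 9.0% − 2.7% = 6.30%
E(R_P) = R_f + β_P × MRP = 2.7% + 1.2991 × 6.3% = 10.88%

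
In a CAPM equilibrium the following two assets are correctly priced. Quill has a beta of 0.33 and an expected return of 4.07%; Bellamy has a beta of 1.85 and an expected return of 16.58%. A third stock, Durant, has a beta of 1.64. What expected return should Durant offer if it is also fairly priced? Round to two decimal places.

14.85%

MRP (SML slope) = (16.58% − 4.07%) / (1.85 − 0.33) = 12.51% / 1.52 = 8.2303%
R_f (intercept) = 4.07% − 0.33 × 8.2303% = 1.3540%
E(R_Durant) = R_f + β × MRP = 1.3540% + 1.64 × 8.2303% = 14.85%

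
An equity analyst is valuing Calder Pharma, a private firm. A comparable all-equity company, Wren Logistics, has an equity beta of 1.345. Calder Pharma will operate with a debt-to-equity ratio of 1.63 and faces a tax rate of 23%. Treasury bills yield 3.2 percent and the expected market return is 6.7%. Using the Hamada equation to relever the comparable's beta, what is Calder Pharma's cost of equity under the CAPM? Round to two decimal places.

β_L = β_U × [1 + (1 − t)(D/E)] = 1.345 × [1 + (1 − 0.23) × 1.63]
    = 1.345 × [1 + 0.77 × 1.63] = 1.345 × 2.2551 = 3.0331
MRP = 6.7% − 3.2% = 3.50%
E(R) = R_f + β_L × MRP = 3.2% + 3.0331 × 3.5% = 13.82%

13.82%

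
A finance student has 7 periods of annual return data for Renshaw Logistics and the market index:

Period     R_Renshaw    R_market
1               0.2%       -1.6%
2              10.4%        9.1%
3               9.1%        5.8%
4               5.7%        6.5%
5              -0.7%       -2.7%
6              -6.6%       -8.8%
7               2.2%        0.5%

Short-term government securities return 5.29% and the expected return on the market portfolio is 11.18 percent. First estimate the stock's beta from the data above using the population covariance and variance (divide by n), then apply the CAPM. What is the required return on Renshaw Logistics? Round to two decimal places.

Mean R_i = (0.2 + 10.4 + 9.1 + 5.7 − 0.7 − 6.6 + 2.2) / 7 = 2.9000%
Mean R_m = (-1.6 + 9.1 + 5.8 + 6.5 − 2.7 − 8.8 + 0.5) / 7 = 1.2571%
Σ(R_i − R̄_i)(R_m − R̄_m) = 219.7000  ⇒  Cov = 219.7000 / 7 = 31.3857
Σ(R_m − R̄_m)² = 235.1771  ⇒  Var(R_m) = 235.1771 / 7 = 33.5967
β = Cov / Var(R_m) = 31.3857 / 33.5967 = 0.9342
MRP = 11.18% − 5.29% = 5.89%
E(R) = R_f + β × MRP = 5.29% + 0.9342 × 5.89% = 10.79%

10.79%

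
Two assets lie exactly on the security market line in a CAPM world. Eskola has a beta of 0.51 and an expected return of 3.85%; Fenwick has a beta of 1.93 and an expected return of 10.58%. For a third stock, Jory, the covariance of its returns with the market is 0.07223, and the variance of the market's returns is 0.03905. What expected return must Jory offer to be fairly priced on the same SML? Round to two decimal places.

MRP = (10.58% − 3.85%) / (1.93 − 0.51) = 4.7394%
R_f = 3.85% − 0.51 × 4.7394% = 1.4329%
β_Jory = Cov / Var(R_m) = 0.07223 / 0.03905 = 1.8497
E(R_Jory) = R_f + β × MRP = 1.4329% + 1.8497 × 4.7394% = 10.20%

10.20%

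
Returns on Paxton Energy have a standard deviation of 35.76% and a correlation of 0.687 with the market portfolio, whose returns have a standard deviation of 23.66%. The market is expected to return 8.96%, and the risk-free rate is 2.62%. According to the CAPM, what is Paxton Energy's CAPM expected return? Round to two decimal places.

9.20%

β = ρ × σ_i / σ_m = 0.687 × 35.76% / 23.66% = 1.0383
MRP = 8.96% − 2.62% = 6.34%
E(R) = 2.62% + 1.0383 × 6.34% = 9.20%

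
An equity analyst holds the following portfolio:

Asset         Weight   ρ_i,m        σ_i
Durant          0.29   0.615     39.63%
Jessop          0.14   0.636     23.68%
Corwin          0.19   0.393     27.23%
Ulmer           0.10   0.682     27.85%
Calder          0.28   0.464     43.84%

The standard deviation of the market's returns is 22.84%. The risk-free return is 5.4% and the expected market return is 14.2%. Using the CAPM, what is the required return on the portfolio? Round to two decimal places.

12.65%

β_Durant = 0.615 × 39.63% / 22.84% = 1.0671
β_Jessop = 0.636 × 23.68% / 22.84% = 0.6594
β_Corwin = 0.393 × 27.23% / 22.84% = 0.4685
β_Ulmer = 0.682 × 27.85% / 22.84% = 0.8316
β_Calder = 0.464 × 43.84% / 22.84% = 0.8906
β_P = Σ w_i β_i = 0.29×1.0671 + 0.14×0.6594 + 0.19×0.4685 + 0.10×0.8316 + 0.28×0.8906 = 0.8233
MRP = 14.2% − 5.4% = 8.80%
E(R_P) = R_f + β_P × MRP = 5.4% + 0.8233 × 8.8% = 12.65%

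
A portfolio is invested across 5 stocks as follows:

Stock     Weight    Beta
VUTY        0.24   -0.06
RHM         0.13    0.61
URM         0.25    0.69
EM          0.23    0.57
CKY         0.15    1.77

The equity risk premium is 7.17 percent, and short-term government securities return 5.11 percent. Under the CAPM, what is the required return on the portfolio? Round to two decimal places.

9.66%

β_P = Σ w_i β_i = 0.24×-0.06 + 0.13×0.61 + 0.25×0.69 + 0.23×0.57 + 0.15×1.77 = 0.6340
E(R_P) = R_f + β_P × MRP = 5.11% + 0.6340 × 7.17% = 9.66%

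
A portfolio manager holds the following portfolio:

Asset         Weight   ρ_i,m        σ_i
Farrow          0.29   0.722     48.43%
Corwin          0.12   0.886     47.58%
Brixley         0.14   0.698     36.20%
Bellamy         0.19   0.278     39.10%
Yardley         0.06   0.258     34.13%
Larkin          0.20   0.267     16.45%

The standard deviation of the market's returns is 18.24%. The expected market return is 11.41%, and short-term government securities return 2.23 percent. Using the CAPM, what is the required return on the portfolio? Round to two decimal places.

13.41%

β_Farrow = 0.722 × 48.43% / 18.24% = 1.9170
β_Corwin = 0.886 × 47.58% / 18.24% = 2.3112
β_Brixley = 0.698 × 36.20% / 18.24% = 1.3853
β_Bellamy = 0.278 × 39.10% / 18.24% = 0.5959
β_Yardley = 0.258 × 34.13% / 18.24% = 0.4828
β_Larkin = 0.267 × 16.45% / 18.24% = 0.2408
β_P = Σ w_i β_i = 0.29×1.9170 + 0.12×2.3112 + 0.14×1.3853 + 0.19×0.5959 + 0.06×0.4828 + 0.20×0.2408 = 1.2176
MRP = 11.41% − 2.23% = 9.18%
E(R_P) = R_f + β_P × MRP = 2.23% + 1.2176 × 9.18% = 13.41%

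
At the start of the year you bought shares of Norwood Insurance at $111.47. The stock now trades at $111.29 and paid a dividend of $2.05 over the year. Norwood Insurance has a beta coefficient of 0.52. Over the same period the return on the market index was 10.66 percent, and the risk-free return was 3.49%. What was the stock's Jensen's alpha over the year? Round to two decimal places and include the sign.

Realised HPR = (P1 + D1 − P0) / P0 = (111.29 + 2.05 − 111.47) / 111.47 = 1.87 / 111.47 = 1.6776%
MRP = 10.66% − 3.49% = 7.17%
CAPM required = R_f + β·MRP = 3.49% + 0.52 × 7.17% = 7.2184%
α = realised − required = 1.6776% − 7.2184% = -5.54%

-5.54%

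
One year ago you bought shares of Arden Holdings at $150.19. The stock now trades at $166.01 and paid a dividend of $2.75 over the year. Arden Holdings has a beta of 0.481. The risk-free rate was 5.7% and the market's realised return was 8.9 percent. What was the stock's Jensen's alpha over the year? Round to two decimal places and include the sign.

+5.13%

Realised HPR = (P1 + D1 − P0) / P0 = (166.01 + 2.75 − 150.19) / 150.19 = 18.57 / 150.19 = 12.3643%
MRP = 8.9% − 5.7% = 3.20%
CAPM required = R_f + β·MRP = 5.7% + 0.481 × 3.2% = 7.2392%
α = realised − required = 12.3643% − 7.2392% = +5.13%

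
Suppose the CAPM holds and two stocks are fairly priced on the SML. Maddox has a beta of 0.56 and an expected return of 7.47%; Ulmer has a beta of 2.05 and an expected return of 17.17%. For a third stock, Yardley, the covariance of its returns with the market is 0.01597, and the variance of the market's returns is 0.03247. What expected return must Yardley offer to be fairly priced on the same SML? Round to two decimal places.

MRP = (17.17% − 7.47%) / (2.05 − 0.56) = 6.5101%
R_f = 7.47% − 0.56 × 6.5101% = 3.8243%
β_Yardley = Cov / Var(R_m) = 0.01597 / 0.03247 = 0.4918
E(R_Yardley) = R_f + β × MRP = 3.8243% + 0.4918 × 6.5101% = 7.03%

7.03%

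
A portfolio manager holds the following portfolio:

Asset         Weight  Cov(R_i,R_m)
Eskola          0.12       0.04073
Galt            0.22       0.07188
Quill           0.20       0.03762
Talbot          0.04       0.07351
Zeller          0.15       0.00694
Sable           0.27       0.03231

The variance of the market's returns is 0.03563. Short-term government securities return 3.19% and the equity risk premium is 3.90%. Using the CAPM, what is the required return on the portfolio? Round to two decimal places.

β_Eskola = 0.04073 / 0.03563 = 1.1431
β_Galt = 0.07188 / 0.03563 = 2.0174
β_Quill = 0.03762 / 0.03563 = 1.0559
β_Talbot = 0.07351 / 0.03563 = 2.0631
β_Zeller = 0.00694 / 0.03563 = 0.1948
β_Sable = 0.03231 / 0.03563 = 0.9068
β_P = Σ w_i β_i = 0.12×1.1431 + 0.22×2.0174 + 0.20×1.0559 + 0.04×2.0631 + 0.15×0.1948 + 0.27×0.9068 = 1.1488
E(R_P) = R_f + β_P × MRP = 3.19% + 1.1488 × 3.90% = 7.67%

7.67%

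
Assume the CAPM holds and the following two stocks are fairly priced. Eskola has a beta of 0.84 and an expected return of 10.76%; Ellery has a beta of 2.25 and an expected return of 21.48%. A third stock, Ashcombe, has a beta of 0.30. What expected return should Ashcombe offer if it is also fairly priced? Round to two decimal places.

6.65%

MRP (SML slope) = (21.48% − 10.76%) / (2.25 − 0.84) = 10.72% / 1.41 = 7.6028%
R_f (intercept) = 10.76% − 0.84 × 7.6028% = 4.3736%
E(R_Ashcombe) = R_f + β × MRP = 4.3736% + 0.30 × 7.6028% = 6.65%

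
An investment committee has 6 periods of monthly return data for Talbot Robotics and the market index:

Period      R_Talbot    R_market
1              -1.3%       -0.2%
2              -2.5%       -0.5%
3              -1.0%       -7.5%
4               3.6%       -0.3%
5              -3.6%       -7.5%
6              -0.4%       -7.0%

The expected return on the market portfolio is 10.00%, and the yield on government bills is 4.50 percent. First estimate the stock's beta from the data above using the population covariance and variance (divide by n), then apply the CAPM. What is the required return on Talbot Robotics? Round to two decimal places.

5.83%

Mean R_i = (-1.3 − 2.5 − 1.0 + 3.6 − 3.6 − 0.4) / 6 = -0.8667%
Mean R_m = (-0.2 − 0.5 − 7.5 − 0.3 − 7.5 − 7.0) / 6 = -3.8333%
Σ(R_i − R̄_i)(R_m − R̄_m) = 17.7967  ⇒  Cov = 17.7967 / 6 = 2.9661
Σ(R_m − R̄_m)² = 73.7133  ⇒  Var(R_m) = 73.7133 / 6 = 12.2856
β = Cov / Var(R_m) = 2.9661 / 12.2856 = 0.2414
MRP = 10.00% − 4.50% = 5.50%
E(R) = R_f + β × MRP = 4.50% + 0.2414 × 5.50% = 5.83%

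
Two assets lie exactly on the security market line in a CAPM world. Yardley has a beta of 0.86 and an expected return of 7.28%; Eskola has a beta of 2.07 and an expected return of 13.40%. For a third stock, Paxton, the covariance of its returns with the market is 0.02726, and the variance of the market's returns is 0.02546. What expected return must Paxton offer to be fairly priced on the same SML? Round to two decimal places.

MRP = (13.40% − 7.28%) / (2.07 − 0.86) = 5.0579%
R_f = 7.28% − 0.86 × 5.0579% = 2.9302%
β_Paxton = Cov / Var(R_m) = 0.02726 / 0.02546 = 1.0707
E(R_Paxton) = R_f + β × MRP = 2.9302% + 1.0707 × 5.0579% = 8.35%

8.35%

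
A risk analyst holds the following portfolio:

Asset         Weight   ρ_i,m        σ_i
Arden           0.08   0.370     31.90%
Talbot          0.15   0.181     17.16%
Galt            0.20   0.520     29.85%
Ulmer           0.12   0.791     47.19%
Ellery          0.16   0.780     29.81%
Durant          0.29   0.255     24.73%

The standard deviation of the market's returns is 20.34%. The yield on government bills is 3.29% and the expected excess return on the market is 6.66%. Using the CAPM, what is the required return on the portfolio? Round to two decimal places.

8.05%

β_Arden = 0.370 × 31.90% / 20.34% = 0.5803
β_Talbot = 0.181 × 17.16% / 20.34% = 0.1527
β_Galt = 0.520 × 29.85% / 20.34% = 0.7631
β_Ulmer = 0.791 × 47.19% / 20.34% = 1.8352
β_Ellery = 0.780 × 29.81% / 20.34% = 1.1432
β_Durant = 0.255 × 24.73% / 20.34% = 0.3100
β_P = Σ w_i β_i = 0.08×0.5803 + 0.15×0.1527 + 0.20×0.7631 + 0.12×1.8352 + 0.16×1.1432 + 0.29×0.3100 = 0.7150
E(R_P) = R_f + β_P × MRP = 3.29% + 0.7150 × 6.66% = 8.05%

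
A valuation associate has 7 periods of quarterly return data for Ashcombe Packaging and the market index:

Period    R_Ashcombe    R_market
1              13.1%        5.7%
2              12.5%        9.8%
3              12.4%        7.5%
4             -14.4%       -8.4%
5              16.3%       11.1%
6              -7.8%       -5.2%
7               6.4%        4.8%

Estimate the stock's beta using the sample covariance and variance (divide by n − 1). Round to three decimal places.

1.555

Mean R_i = (13.1 + 12.5 + 12.4 − 14.4 + 16.3 − 7.8 + 6.4) / 7 = 5.5000%
Mean R_m = (5.7 + 9.8 + 7.5 − 8.4 + 11.1 − 5.2 + 4.8) / 7 = 3.6143%
Σ(R_i − R̄_i)(R_m − R̄_m) = 524.1900  ⇒  Cov = 524.1900 / 6 = 87.3650
Σ(R_m − R̄_m)² = 337.1886  ⇒  Var(R_m) = 337.1886 / 6 = 56.1981
β = Cov / Var(R_m) = 87.3650 / 56.1981 = 1.5546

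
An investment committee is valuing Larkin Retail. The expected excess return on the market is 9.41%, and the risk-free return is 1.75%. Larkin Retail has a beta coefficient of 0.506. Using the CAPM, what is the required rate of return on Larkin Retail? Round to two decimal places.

E(R) = R_f + β × MRP = 1.75% + 0.506 × 9.41% = 6.51%

6.51%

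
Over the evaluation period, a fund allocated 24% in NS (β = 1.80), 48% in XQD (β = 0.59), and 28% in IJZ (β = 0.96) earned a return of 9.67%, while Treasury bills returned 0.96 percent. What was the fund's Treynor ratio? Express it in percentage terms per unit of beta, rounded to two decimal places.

8.85%

β_P = 0.24×1.80 + 0.48×0.59 + 0.28×0.96 = 0.9840
Treynor = (R_P − R_f) / β_P = (9.67% − 0.96%) / 0.9840 = 8.71% / 0.9840 = 8.85%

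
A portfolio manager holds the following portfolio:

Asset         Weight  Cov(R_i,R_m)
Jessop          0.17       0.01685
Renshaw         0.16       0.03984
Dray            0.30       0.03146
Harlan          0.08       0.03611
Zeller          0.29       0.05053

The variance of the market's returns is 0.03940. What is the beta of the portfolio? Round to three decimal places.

β_Jessop = 0.01685 / 0.03940 = 0.4277
β_Renshaw = 0.03984 / 0.03940 = 1.0112
β_Dray = 0.03146 / 0.03940 = 0.7985
β_Harlan = 0.03611 / 0.03940 = 0.9165
β_Zeller = 0.05053 / 0.03940 = 1.2825
β_P = Σ w_i β_i = 0.17×0.4277 + 0.16×1.0112 + 0.30×0.7985 + 0.08×0.9165 + 0.29×1.2825 = 0.9193

0.919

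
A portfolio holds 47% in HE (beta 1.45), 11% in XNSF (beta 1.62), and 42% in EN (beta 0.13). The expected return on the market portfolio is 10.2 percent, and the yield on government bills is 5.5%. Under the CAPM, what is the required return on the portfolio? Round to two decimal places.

β_P = Σ w_i β_i = 0.47×1.45 + 0.11×1.62 + 0.42×0.13 = 0.9143
MRP = 10.2% − 5.5% = 4.70%
E(R_P) = R_f + β_P × MRP = 5.5% + 0.9143 × 4.7% = 9.80%

9.80%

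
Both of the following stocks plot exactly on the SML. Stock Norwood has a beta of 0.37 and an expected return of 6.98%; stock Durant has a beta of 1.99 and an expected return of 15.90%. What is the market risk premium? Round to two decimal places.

Both satisfy E(R) = R_f + β·MRP, so the slope of the SML is
MRP = (15.90% − 6.98%) / (1.99 − 0.37) = 8.92% / 1.62 = 5.5062%

5.51%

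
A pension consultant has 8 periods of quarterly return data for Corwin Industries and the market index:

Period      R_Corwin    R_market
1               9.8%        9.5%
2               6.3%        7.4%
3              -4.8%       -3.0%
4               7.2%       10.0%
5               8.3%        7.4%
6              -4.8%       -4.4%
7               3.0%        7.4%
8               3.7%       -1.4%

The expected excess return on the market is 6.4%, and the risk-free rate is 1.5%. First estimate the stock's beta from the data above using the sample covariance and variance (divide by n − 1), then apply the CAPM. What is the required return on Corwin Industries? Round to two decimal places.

Mean R_i = (9.8 + 6.3 − 4.8 + 7.2 + 8.3 − 4.8 + 3.0 + 3.7) / 8 = 3.5875%
Mean R_m = (9.5 + 7.4 − 3.0 + 10.0 + 7.4 − 4.4 + 7.4 − 1.4) / 8 = 4.1125%
Σ(R_i − R̄_i)(R_m − R̄_m) = 207.6513  ⇒  Cov = 207.6513 / 7 = 29.6645
Σ(R_m − R̄_m)² = 249.5488  ⇒  Var(R_m) = 249.5488 / 7 = 35.6498
β = Cov / Var(R_m) = 29.6645 / 35.6498 = 0.8321
E(R) = R_f + β × MRP = 1.5% + 0.8321 × 6.4% = 6.83%

6.83%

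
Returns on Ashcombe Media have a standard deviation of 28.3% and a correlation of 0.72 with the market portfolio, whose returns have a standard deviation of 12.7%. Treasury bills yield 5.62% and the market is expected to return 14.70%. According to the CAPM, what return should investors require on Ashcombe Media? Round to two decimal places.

β = ρ × σ_i / σ_m = 0.72 × 28.3% / 12.7% = 1.6044
MRP = 14.70% − 5.62% = 9.08%
E(R) = 5.62% + 1.6044 × 9.08% = 20.19%

20.19%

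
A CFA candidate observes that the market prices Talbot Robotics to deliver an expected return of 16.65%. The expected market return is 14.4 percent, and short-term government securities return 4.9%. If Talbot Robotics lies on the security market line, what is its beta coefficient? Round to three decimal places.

1.237

MRP = 14.4% − 4.9% = 9.50%
β = (E(R) − R_f) / MRP = (16.65% − 4.9%) / 9.5% = 11.75% / 9.5% = 1.237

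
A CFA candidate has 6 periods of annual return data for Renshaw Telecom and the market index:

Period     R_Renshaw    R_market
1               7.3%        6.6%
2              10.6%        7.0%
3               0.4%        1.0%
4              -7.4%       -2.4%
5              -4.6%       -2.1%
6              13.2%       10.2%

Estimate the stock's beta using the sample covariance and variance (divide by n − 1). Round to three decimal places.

Mean R_i = (7.3 + 10.6 + 0.4 − 7.4 − 4.6 + 13.2) / 6 = 3.2500%
Mean R_m = (6.6 + 7.0 + 1.0 − 2.4 − 2.1 + 10.2) / 6 = 3.3833%
Σ(R_i − R̄_i)(R_m − R̄_m) = 218.8650  ⇒  Cov = 218.8650 / 5 = 43.7730
Σ(R_m − R̄_m)² = 139.0883  ⇒  Var(R_m) = 139.0883 / 5 = 27.8177
β = Cov / Var(R_m) = 43.7730 / 27.8177 = 1.5736

1.574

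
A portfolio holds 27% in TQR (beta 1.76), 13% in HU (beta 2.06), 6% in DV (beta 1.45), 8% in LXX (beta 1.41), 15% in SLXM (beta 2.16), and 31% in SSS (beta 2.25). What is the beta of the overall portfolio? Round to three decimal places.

1.964

β_P = Σ w_i β_i = 0.27×1.76 + 0.13×2.06 + 0.06×1.45 + 0.08×1.41 + 0.15×2.16 + 0.31×2.25 = 1.9643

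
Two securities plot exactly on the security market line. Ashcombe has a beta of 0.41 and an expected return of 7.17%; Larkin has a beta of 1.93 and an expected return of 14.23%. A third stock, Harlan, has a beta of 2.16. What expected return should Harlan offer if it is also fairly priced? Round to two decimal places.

MRP (SML slope) = (14.23% − 7.17%) / (1.93 − 0.41) = 7.06% / 1.52 = 4.6447%
R_f (intercept) = 7.17% − 0.41 × 4.6447% = 5.2657%
E(R_Harlan) = R_f + β × MRP = 5.2657% + 2.16 × 4.6447% = 15.30%

15.30%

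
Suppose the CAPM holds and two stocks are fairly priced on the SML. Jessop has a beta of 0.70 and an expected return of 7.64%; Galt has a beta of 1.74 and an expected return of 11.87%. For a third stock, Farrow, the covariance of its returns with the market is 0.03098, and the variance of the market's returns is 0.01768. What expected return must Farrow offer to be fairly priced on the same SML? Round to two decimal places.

11.92%

MRP = (11.87% − 7.64%) / (1.74 − 0.70) = 4.0673%
R_f = 7.64% − 0.70 × 4.0673% = 4.7929%
β_Farrow = Cov / Var(R_m) = 0.03098 / 0.01768 = 1.7523
E(R_Farrow) = R_f + β × MRP = 4.7929% + 1.7523 × 4.0673% = 11.92%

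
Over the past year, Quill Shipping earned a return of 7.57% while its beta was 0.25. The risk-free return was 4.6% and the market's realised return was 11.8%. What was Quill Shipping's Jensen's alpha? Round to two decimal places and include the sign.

+1.17%

Market excess return = 11.8% − 4.6% = 7.20%
CAPM benchmark = R_f + β(R_m − R_f) = 4.6% + 0.25 × 7.2% = 6.4000%
α = actual − benchmark = 7.57% − 6.4000% = +1.17%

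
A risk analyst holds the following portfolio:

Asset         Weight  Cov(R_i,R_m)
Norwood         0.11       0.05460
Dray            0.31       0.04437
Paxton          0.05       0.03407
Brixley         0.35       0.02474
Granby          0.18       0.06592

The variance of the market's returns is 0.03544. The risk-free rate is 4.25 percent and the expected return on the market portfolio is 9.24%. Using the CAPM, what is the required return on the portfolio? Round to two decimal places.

10.16%

β_Norwood = 0.05460 / 0.03544 = 1.5406
β_Dray = 0.04437 / 0.03544 = 1.2520
β_Paxton = 0.03407 / 0.03544 = 0.9613
β_Brixley = 0.02474 / 0.03544 = 0.6981
β_Granby = 0.06592 / 0.03544 = 1.8600
β_P = Σ w_i β_i = 0.11×1.5406 + 0.31×1.2520 + 0.05×0.9613 + 0.35×0.6981 + 0.18×1.8600 = 1.1848
MRP = 9.24% − 4.25% = 4.99%
E(R_P) = R_f + β_P × MRP = 4.25% + 1.1848 × 4.99% = 10.16%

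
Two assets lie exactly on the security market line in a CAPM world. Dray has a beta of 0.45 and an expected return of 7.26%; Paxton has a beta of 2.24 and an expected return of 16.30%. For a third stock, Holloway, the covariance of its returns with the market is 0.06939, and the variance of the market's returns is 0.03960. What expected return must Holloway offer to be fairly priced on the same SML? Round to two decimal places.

13.84%

MRP = (16.30% − 7.26%) / (2.24 − 0.45) = 5.0503%
R_f = 7.26% − 0.45 × 5.0503% = 4.9874%
β_Holloway = Cov / Var(R_m) = 0.06939 / 0.03960 = 1.7523
E(R_Holloway) = R_f + β × MRP = 4.9874% + 1.7523 × 5.0503% = 13.84%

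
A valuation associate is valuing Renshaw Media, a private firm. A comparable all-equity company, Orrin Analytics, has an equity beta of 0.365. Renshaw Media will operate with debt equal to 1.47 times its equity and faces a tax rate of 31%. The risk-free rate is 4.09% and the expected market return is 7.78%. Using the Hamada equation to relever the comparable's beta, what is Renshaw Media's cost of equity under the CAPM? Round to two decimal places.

6.80%

β_L = β_U × [1 + (1 − t)(D/E)] = 0.365 × [1 + (1 − 0.31) × 1.47]
    = 0.365 × [1 + 0.69 × 1.47] = 0.365 × 2.0143 = 0.7352
MRP = 7.78% − 4.09% = 3.69%
E(R) = R_f + β_L × MRP = 4.09% + 0.7352 × 3.69% = 6.80%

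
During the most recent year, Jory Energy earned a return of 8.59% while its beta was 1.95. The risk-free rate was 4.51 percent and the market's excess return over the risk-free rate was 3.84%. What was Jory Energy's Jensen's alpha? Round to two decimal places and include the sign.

CAPM benchmark = R_f + β(R_m − R_f) = 4.51% + 1.95 × 3.84% = 11.9980%
α = actual − benchmark = 8.59% − 11.9980% = -3.41%

-3.41%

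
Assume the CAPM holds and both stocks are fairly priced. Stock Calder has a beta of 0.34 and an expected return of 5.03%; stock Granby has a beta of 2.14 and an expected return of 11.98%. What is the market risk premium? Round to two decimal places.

3.86%

Both satisfy E(R) = R_f + β·MRP, so the slope of the SML is
MRP = (11.98% − 5.03%) / (2.14 − 0.34) = 6.95% / 1.80 = 3.8611%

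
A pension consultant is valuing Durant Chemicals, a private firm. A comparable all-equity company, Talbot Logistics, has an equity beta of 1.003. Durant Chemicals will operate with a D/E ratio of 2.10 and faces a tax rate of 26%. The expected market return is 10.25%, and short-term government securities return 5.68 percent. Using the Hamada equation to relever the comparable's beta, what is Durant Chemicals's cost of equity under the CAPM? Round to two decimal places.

β_L = β_U × [1 + (1 − t)(D/E)] = 1.003 × [1 + (1 − 0.26) × 2.10]
    = 1.003 × [1 + 0.74 × 2.10] = 1.003 × 2.5540 = 2.5617
MRP = 10.25% − 5.68% = 4.57%
E(R) = R_f + β_L × MRP = 5.68% + 2.5617 × 4.57% = 17.39%

17.39%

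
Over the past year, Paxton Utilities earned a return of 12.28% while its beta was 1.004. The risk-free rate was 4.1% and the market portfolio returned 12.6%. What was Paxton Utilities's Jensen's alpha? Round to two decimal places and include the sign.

Market excess return = 12.6% − 4.1% = 8.50%
CAPM benchmark = R_f + β(R_m − R_f) = 4.1% + 1.004 × 8.5% = 12.6340%
α = actual − benchmark = 12.28% − 12.6340% = -0.35%

-0.35%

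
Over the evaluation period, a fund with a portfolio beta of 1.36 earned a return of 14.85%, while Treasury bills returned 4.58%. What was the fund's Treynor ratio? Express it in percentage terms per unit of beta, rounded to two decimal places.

Treynor = (R_P − R_f) / β_P = (14.85% − 4.58%) / 1.3600 = 10.27% / 1.3600 = 7.55%

7.55%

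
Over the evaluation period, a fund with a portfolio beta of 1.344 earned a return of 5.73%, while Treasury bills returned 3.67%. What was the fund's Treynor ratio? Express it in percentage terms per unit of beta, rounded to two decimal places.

1.53%

Treynor = (R_P − R_f) / β_P = (5.73% − 3.67%) / 1.3440 = 2.06% / 1.3440 = 1.53%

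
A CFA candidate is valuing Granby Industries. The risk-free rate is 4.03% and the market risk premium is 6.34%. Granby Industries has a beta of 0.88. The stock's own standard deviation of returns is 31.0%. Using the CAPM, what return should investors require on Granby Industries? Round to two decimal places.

E(R) = R_f + β × MRP = 4.03% + 0.88 × 6.34% = 9.61%

9.61%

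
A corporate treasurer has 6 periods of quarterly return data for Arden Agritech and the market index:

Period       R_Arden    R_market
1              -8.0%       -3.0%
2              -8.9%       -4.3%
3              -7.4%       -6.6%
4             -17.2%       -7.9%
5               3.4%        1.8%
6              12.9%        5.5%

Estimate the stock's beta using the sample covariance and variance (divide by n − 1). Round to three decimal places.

1.995

Mean R_i = (-8.0 − 8.9 − 7.4 − 17.2 + 3.4 + 12.9) / 6 = -4.2000%
Mean R_m = (-3.0 − 4.3 − 6.6 − 7.9 + 1.8 + 5.5) / 6 = -2.4167%
Σ(R_i − R̄_i)(R_m − R̄_m) = 263.1600  ⇒  Cov = 263.1600 / 5 = 52.6320
Σ(R_m − R̄_m)² = 131.9083  ⇒  Var(R_m) = 131.9083 / 5 = 26.3817
β = Cov / Var(R_m) = 52.6320 / 26.3817 = 1.9950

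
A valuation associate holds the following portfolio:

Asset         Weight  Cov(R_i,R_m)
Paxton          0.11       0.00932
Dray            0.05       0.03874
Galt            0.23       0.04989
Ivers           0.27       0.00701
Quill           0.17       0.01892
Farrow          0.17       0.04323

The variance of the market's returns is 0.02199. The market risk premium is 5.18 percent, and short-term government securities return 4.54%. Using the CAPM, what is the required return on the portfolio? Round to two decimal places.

10.88%

β_Paxton = 0.00932 / 0.02199 = 0.4238
β_Dray = 0.03874 / 0.02199 = 1.7617
β_Galt = 0.04989 / 0.02199 = 2.2688
β_Ivers = 0.00701 / 0.02199 = 0.3188
β_Quill = 0.01892 / 0.02199 = 0.8604
β_Farrow = 0.04323 / 0.02199 = 1.9659
β_P = Σ w_i β_i = 0.11×0.4238 + 0.05×1.7617 + 0.23×2.2688 + 0.27×0.3188 + 0.17×0.8604 + 0.17×1.9659 = 1.2231
E(R_P) = R_f + β_P × MRP = 4.54% + 1.2231 × 5.18% = 10.88%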